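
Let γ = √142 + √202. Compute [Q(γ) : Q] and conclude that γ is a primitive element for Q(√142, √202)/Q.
[Q(γ) : Q] = 4 (equivalently, Q(γ) = Q(√142, √202))

Obviously Q(γ) ⊆ Q(√142, √202), and [Q(√142, √202):Q] = 4 (since 142, 202 are distinct squarefree integers > 1 with 28684 not a perfect square). To show equality we compute the minimal polynomial of γ. From γ = √142 + √202: γ^2 = 142 + 2√(28684) + 202 = 344 + 2√(28684), so γ^2 - 344 = 2√(28684); squaring, (γ^2 - 344)^2 = 4·28684, i.e. γ^4 - 688γ^2 + 118336 - 114736 = 0, i.e. γ^4 - 688γ^2 + 3600 = 0. So γ is a root of x^4 - 688x^2 + 3600. This polynomial is irreducible over Q: it has no rational root (each ±√142 ± √202 is irrational), and any factorization into two quadratics over Q would force √(28684) ∈ Q (pairing opposite roots) or √142, √202 ∈ Q (other pairings), all impossible. Hence [Q(γ):Q] = 4 = [Q(√142, √202):Q], so Q(γ) = Q(√142, √202).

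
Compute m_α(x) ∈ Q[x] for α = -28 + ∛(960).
m_α(x) = x^3 + 84x^2 + 2352x + 20992

Set β = α + 28 = ∛(960), so β^3 = 960. Then (α + 28)^3 - 960 = 0, i.e. α is a root of g(x) = (x + 28)^3 - 960 = x^3 + 84x^2 + 2352x + 20992. Since g(x) = h(x + 28) where h(x) = x^3 - 960, and h is irreducible over Q (because 960 is not a perfect cube, so h has no rational root, and a monic cubic with no rational root is irreducible), g is also irreducible (irreducibility is preserved under the substitution x → x + 28). Hence m_α(x) = x^3 + 84x^2 + 2352x + 20992.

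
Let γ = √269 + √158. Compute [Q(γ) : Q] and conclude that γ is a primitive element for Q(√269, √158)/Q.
[Q(γ) : Q] = 4 (equivalently, Q(γ) = Q(√269, √158))

Obviously Q(γ) ⊆ Q(√269, √158), and [Q(√269, √158):Q] = 4 (since 269, 158 are distinct squarefree integers > 1 with 42502 not a perfect square). To show equality we compute the minimal polynomial of γ. From γ = √269 + √158: γ^2 = 269 + 2√(42502) + 158 = 427 + 2√(42502), so γ^2 - 427 = 2√(42502); squaring, (γ^2 - 427)^2 = 4·42502, i.e. γ^4 - 854γ^2 + 182329 - 170008 = 0, i.e. γ^4 - 854γ^2 + 12321 = 0. So γ is a root of x^4 - 854x^2 + 12321. This polynomial is irreducible over Q: it has no rational root (each ±√269 ± √158 is irrational), and any factorization into two quadratics over Q would force √(42502) ∈ Q (pairing opposite roots) or √269, √158 ∈ Q (other pairings), all impossible. Hence [Q(γ):Q] = 4 = [Q(√269, √158):Q], so Q(γ) = Q(√269, √158).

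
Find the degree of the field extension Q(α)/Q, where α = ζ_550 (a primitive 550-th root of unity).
[Q(α):Q] = 200

The minimal polynomial of ζ_550 over Q is the 550-th cyclotomic polynomial Φ_550(x), which is irreducible over Q and has degree φ(550) = 200. Hence [Q(α):Q] = φ(550) = 200.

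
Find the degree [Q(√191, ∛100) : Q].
[Q(√191, ∛100) : Q] = 6

Let L = Q(√191, ∛100). Since Q(√191) ⊂ L and [Q(√191):Q] = 2, the tower law gives 2 | [L:Q]. Likewise Q(∛100) ⊂ L with [Q(∛100):Q] = 3 (because 100 is not a perfect cube), so 3 | [L:Q]. As gcd(2,3) = 1, [L:Q] is divisible by 6. Conversely L is generated over Q by √191 and ∛100, so [L:Q] ≤ 2·3 = 6. Therefore [Q(√191, ∛100) : Q] = 6.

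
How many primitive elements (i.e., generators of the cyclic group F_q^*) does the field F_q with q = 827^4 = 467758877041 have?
There are φ(467758877040) = 92783370240 primitive elements

F_q^* is cyclic of order q - 1 = 467758877040. A cyclic group of order m has exactly φ(m) generators. Here m = 467758877040 = 2^4 · 3^2 · 5 · 7 · 13 · 23 · 59 · 5261, so the number of primitive elements is φ(467758877040) = 92783370240.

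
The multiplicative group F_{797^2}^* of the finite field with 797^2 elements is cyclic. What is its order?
|F_{797^2}^*| = 635208

F_{797^2} has 797^2 = 635209 elements; its multiplicative group consists of all nonzero elements, so |F_{797^2}^*| = 635209 - 1 = 635208. (It is cyclic since any finite subgroup of the multiplicative group of a field is cyclic.)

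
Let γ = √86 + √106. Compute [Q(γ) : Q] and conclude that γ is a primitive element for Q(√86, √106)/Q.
[Q(γ) : Q] = 4 (equivalently, Q(γ) = Q(√86, √106))

Obviously Q(γ) ⊆ Q(√86, √106), and [Q(√86, √106):Q] = 4 (since 86, 106 are distinct squarefree integers > 1 with 9116 not a perfect square). To show equality we compute the minimal polynomial of γ. From γ = √86 + √106: γ^2 = 86 + 2√(9116) + 106 = 192 + 2√(9116), so γ^2 - 192 = 2√(9116); squaring, (γ^2 - 192)^2 = 4·9116, i.e. γ^4 - 384γ^2 + 36864 - 36464 = 0, i.e. γ^4 - 384γ^2 + 400 = 0. So γ is a root of x^4 - 384x^2 + 400. This polynomial is irreducible over Q: it has no rational root (each ±√86 ± √106 is irrational), and any factorization into two quadratics over Q would force √(9116) ∈ Q (pairing opposite roots) or √86, √106 ∈ Q (other pairings), all impossible. Hence [Q(γ):Q] = 4 = [Q(√86, √106):Q], so Q(γ) = Q(√86, √106).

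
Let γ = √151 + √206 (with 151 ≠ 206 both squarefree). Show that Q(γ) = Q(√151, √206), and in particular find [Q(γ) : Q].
[Q(γ) : Q] = 4 (equivalently, Q(γ) = Q(√151, √206))

Obviously Q(γ) ⊆ Q(√151, √206), and [Q(√151, √206):Q] = 4 (since 151, 206 are distinct squarefree integers > 1 with 31106 not a perfect square). To show equality we compute the minimal polynomial of γ. From γ = √151 + √206: γ^2 = 151 + 2√(31106) + 206 = 357 + 2√(31106), so γ^2 - 357 = 2√(31106); squaring, (γ^2 - 357)^2 = 4·31106, i.e. γ^4 - 714γ^2 + 127449 - 124424 = 0, i.e. γ^4 - 714γ^2 + 3025 = 0. So γ is a root of x^4 - 714x^2 + 3025. This polynomial is irreducible over Q: it has no rational root (each ±√151 ± √206 is irrational), and any factorization into two quadratics over Q would force √(31106) ∈ Q (pairing opposite roots) or √151, √206 ∈ Q (other pairings), all impossible. Hence [Q(γ):Q] = 4 = [Q(√151, √206):Q], so Q(γ) = Q(√151, √206).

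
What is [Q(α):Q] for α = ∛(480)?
[Q(α):Q] = 3

The minimal polynomial of α is x^3 - 480, irreducible over Q since 480 is not a perfect cube (so x^3 - 480 has no rational root). Hence [Q(α):Q] = deg(m_α) = 3.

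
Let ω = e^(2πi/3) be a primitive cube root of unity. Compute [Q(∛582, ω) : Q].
[Q(∛582, ω) : Q] = 6

[Q(∛582):Q] = 3 (min poly x^3 - 582, irreducible since 582 is not a perfect cube). [Q(ω):Q] = 2 (min poly x^2 + x + 1). Since Q(∛582) ⊂ R and ω ∉ R, we have ω ∉ Q(∛582), so x^2 + x + 1 remains irreducible over Q(∛582) and [Q(∛582, ω) : Q(∛582)] = 2. By the tower law, [Q(∛582, ω) : Q] = 3 · 2 = 6. (In fact Q(∛582, ω) is the splitting field of x^3 - 582 over Q.)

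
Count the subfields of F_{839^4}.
F_{839^4} has 3 subfields

The subfields of F_{p^n} are exactly the fields F_{p^d} for d | n (each is the fixed field of the unique index-d subgroup of Gal(F_{p^n}/F_p) ≅ Z/nZ). The divisors of n = 4 are {1, 2, 4}, giving 3 subfields: F_{839^1}, F_{839^2}, F_{839^4}.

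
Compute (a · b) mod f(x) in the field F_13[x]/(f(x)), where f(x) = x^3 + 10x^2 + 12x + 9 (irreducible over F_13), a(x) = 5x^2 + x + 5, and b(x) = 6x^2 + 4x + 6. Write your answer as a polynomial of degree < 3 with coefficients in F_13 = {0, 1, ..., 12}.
a · b ≡ 2x (mod f(x))

Multiply in F_13[x]: a(x)·b(x) = (5x^2 + x + 5)·(6x^2 + 4x + 6) = 4x^4 + 12x^2 + 4. This has degree ≥ 3, so divide by f(x) over F_13: 4x^4 + 12x^2 + 4 = (4x + 12)·(x^3 + 10x^2 + 12x + 9) + (2x). Hence a·b ≡ 2x (mod f). (F_13[x]/(f) is a field with 13^3 = 2197 elements since f is irreducible of degree 3.)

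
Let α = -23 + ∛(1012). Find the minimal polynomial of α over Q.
m_α(x) = x^3 + 69x^2 + 1587x + 11155

Set β = α + 23 = ∛(1012), so β^3 = 1012. Then (α + 23)^3 - 1012 = 0, i.e. α is a root of g(x) = (x + 23)^3 - 1012 = x^3 + 69x^2 + 1587x + 11155. Since g(x) = h(x + 23) where h(x) = x^3 - 1012, and h is irreducible over Q (because 1012 is not a perfect cube, so h has no rational root, and a monic cubic with no rational root is irreducible), g is also irreducible (irreducibility is preserved under the substitution x → x + 23). Hence m_α(x) = x^3 + 69x^2 + 1587x + 11155.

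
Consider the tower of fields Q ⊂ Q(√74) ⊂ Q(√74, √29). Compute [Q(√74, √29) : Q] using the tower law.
[Q(√74, √29) : Q] = 4

[Q(√74):Q] = 2 (min poly x^2 - 74, irreducible since 74 is squarefree > 1). For the top step, suppose √29 ∈ Q(√74), say √29 = c + d√74 with c, d ∈ Q. Squaring: 29 = c^2 + 74d^2 + 2cd√74. Since √74 ∉ Q this forces 2cd = 0. If d = 0 then √29 = c ∈ Q, contradicting 29 squarefree > 1. If c = 0 then 29 = 74d^2, so 74·29 = (74d)^2 is a perfect square in Q — but 74·29 = 2146 is not a perfect square (since 74 and 29 are distinct squarefree integers). Contradiction. Hence √29 ∉ Q(√74), so x^2 - 29 stays irreducible over Q(√74) and [Q(√74, √29) : Q(√74)] = 2. By the tower law, [Q(√74, √29) : Q] = 2 · 2 = 4.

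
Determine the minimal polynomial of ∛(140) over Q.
m_α(x) = x^3 - 140

α satisfies α^3 = 140, so x^3 - 140 annihilates α. By the rational root test, a rational root p/q (in lowest terms) of x^3 - 140 would satisfy p^3 = 140 q^3, forcing q = 1 and p^3 = 140; but 140 is not a perfect cube, contradiction. A monic cubic over Q with no rational root is irreducible (any nontrivial factorization would include a linear factor). Hence x^3 - 140 is the minimal polynomial of α, and in particular [Q(α):Q] = 3.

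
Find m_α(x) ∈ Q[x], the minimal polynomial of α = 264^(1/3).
m_α(x) = x^3 - 264

α satisfies α^3 = 264, so x^3 - 264 annihilates α. By the rational root test, a rational root p/q (in lowest terms) of x^3 - 264 would satisfy p^3 = 264 q^3, forcing q = 1 and p^3 = 264; but 264 is not a perfect cube, contradiction. A monic cubic over Q with no rational root is irreducible (any nontrivial factorization would include a linear factor). Hence x^3 - 264 is the minimal polynomial of α, and in particular [Q(α):Q] = 3.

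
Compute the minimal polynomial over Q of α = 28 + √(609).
m_α(x) = x^2 - 56x + 175

From α - 28 = √(609), squaring gives (α - 28)^2 = 609, i.e. α^2 - 56α + 784 = 609, so α^2 - 56α + 175 = 0. The discriminant of x^2 - 56x + 175 is (-56)^2 - 4·(175) = 3136 - 700 = 2436, and 4·(609) is not a perfect square in Q since 609 is squarefree and ≠ 1. Hence x^2 - 56x + 175 is irreducible over Q and is the minimal polynomial of α.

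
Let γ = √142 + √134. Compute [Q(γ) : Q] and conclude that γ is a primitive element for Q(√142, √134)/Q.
[Q(γ) : Q] = 4 (equivalently, Q(γ) = Q(√142, √134))

Obviously Q(γ) ⊆ Q(√142, √134), and [Q(√142, √134):Q] = 4 (since 142, 134 are distinct squarefree integers > 1 with 19028 not a perfect square). To show equality we compute the minimal polynomial of γ. From γ = √142 + √134: γ^2 = 142 + 2√(19028) + 134 = 276 + 2√(19028), so γ^2 - 276 = 2√(19028); squaring, (γ^2 - 276)^2 = 4·19028, i.e. γ^4 - 552γ^2 + 76176 - 76112 = 0, i.e. γ^4 - 552γ^2 + 64 = 0. So γ is a root of x^4 - 552x^2 + 64. This polynomial is irreducible over Q: it has no rational root (each ±√142 ± √134 is irrational), and any factorization into two quadratics over Q would force √(19028) ∈ Q (pairing opposite roots) or √142, √134 ∈ Q (other pairings), all impossible. Hence [Q(γ):Q] = 4 = [Q(√142, √134):Q], so Q(γ) = Q(√142, √134).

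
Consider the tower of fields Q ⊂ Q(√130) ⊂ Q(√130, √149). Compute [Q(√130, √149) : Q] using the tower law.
[Q(√130, √149) : Q] = 4

[Q(√130):Q] = 2 (min poly x^2 - 130, irreducible since 130 is squarefree > 1). For the top step, suppose √149 ∈ Q(√130), say √149 = c + d√130 with c, d ∈ Q. Squaring: 149 = c^2 + 130d^2 + 2cd√130. Since √130 ∉ Q this forces 2cd = 0. If d = 0 then √149 = c ∈ Q, contradicting 149 squarefree > 1. If c = 0 then 149 = 130d^2, so 130·149 = (130d)^2 is a perfect square in Q — but 130·149 = 19370 is not a perfect square (since 130 and 149 are distinct squarefree integers). Contradiction. Hence √149 ∉ Q(√130), so x^2 - 149 stays irreducible over Q(√130) and [Q(√130, √149) : Q(√130)] = 2. By the tower law, [Q(√130, √149) : Q] = 2 · 2 = 4.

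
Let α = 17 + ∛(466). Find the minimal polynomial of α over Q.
m_α(x) = x^3 - 51x^2 + 867x - 5379

Set β = α - 17 = ∛(466), so β^3 = 466. Then (α - 17)^3 - 466 = 0, i.e. α is a root of g(x) = (x - 17)^3 - 466 = x^3 - 51x^2 + 867x - 5379. Since g(x) = h(x - 17) where h(x) = x^3 - 466, and h is irreducible over Q (because 466 is not a perfect cube, so h has no rational root, and a monic cubic with no rational root is irreducible), g is also irreducible (irreducibility is preserved under the substitution x → x - 17). Hence m_α(x) = x^3 - 51x^2 + 867x - 5379.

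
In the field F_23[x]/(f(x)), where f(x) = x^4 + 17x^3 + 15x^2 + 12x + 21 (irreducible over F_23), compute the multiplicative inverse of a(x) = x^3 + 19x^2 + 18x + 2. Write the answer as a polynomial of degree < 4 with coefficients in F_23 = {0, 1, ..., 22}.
a(x)^(-1) ≡ 16x^3 + 5x^2 + 7x + 8 (mod f(x))

Since f is irreducible over F_23, F_23[x]/(f) is a field and a(x) ≠ 0 has an inverse. Apply the extended Euclidean algorithm to f(x) and a(x) in F_23[x]: f(x) = (x + 21)·a(x) + (12x^2 + 2);  a(x) = (2x + 15)·(12x^2 + 2) + (14x + 18);  (12x^2 + 2) = (14x + 5)·(14x + 18) + (4). The last nonzero remainder is the constant 4 = gcd(f, a) in F_23. Back-substituting through the division chain expresses 4 = s(x)·a(x) + t(x)·f(x) with s(x) ≡ 18x^3 + 20x^2 + 5x + 9 (mod f), so (18x^3 + 20x^2 + 5x + 9)·a(x) ≡ 4 (mod f). Multiplying by 4^(-1) ≡ 6 in F_23 gives a(x)^(-1) ≡ 6·(18x^3 + 20x^2 + 5x + 9) ≡ 16x^3 + 5x^2 + 7x + 8 (mod f). Check: (x^3 + 19x^2 + 18x + 2)·(16x^3 + 5x^2 + 7x + 8) = 16x^6 + 10x^5 + 22x^4 + 10x^3 + 12x^2 + 20x + 16 ≡ 1 (mod x^4 + 17x^3 + 15x^2 + 12x + 21).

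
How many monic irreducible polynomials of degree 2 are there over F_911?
There are 414505 monic irreducible polynomials of degree 2 over F_911

Each element of F_{911^2} that lies in no proper subfield is a root of exactly one monic irreducible of degree 2 over F_911, and each such polynomial has 2 distinct roots in F_{911^2}. By Möbius inversion the count is N_911(2) = (1/2) Σ_{d|2} μ(2/d) · 911^d = (1/2)(μ(2)·911^1 + μ(1)·911^2) = 829010/2 = 414505.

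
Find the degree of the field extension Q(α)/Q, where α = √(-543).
[Q(α):Q] = 2

[Q(α):Q] equals the degree of the minimal polynomial of α. Here α^2 = -543 and x^2 + 543 is irreducible (d = -543 is squarefree, ≠ 1, hence not a square), so deg(m_α) = 2. Thus [Q(α):Q] = 2.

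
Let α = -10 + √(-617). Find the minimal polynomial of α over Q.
m_α(x) = x^2 + 20x + 717

From α + 10 = √(-617), squaring gives (α + 10)^2 = -617, i.e. α^2 + 20α + 100 = -617, so α^2 + 20α + 717 = 0. The discriminant of x^2 + 20x + 717 is (20)^2 - 4·(717) = 400 - 2868 = -2468, and 4·(-617) is not a perfect square in Q since -617 is squarefree and ≠ 1. Hence x^2 + 20x + 717 is irreducible over Q and is the minimal polynomial of α.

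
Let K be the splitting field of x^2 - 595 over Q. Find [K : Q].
[K : Q] = 2

f(x) = x^2 - 595 factors as (x - √595)(x + √595). The splitting field is K = Q(√595). Since 595 is squarefree and > 1, it is not a perfect square, so x^2 - 595 is irreducible over Q and [Q(√595) : Q] = 2. Hence [K : Q] = 2.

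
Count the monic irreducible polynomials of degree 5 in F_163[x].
There are 23012723376 monic irreducible polynomials of degree 5 over F_163

Each element of F_{163^5} that lies in no proper subfield is a root of exactly one monic irreducible of degree 5 over F_163, and each such polynomial has 5 distinct roots in F_{163^5}. By Möbius inversion the count is N_163(5) = (1/5) Σ_{d|5} μ(5/d) · 163^d = (1/5)(μ(5)·163^1 + μ(1)·163^5) = 115063616880/5 = 23012723376.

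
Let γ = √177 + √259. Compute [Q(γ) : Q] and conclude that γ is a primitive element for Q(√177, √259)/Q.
[Q(γ) : Q] = 4 (equivalently, Q(γ) = Q(√177, √259))

Obviously Q(γ) ⊆ Q(√177, √259), and [Q(√177, √259):Q] = 4 (since 177, 259 are distinct squarefree integers > 1 with 45843 not a perfect square). To show equality we compute the minimal polynomial of γ. From γ = √177 + √259: γ^2 = 177 + 2√(45843) + 259 = 436 + 2√(45843), so γ^2 - 436 = 2√(45843); squaring, (γ^2 - 436)^2 = 4·45843, i.e. γ^4 - 872γ^2 + 190096 - 183372 = 0, i.e. γ^4 - 872γ^2 + 6724 = 0. So γ is a root of x^4 - 872x^2 + 6724. This polynomial is irreducible over Q: it has no rational root (each ±√177 ± √259 is irrational), and any factorization into two quadratics over Q would force √(45843) ∈ Q (pairing opposite roots) or √177, √259 ∈ Q (other pairings), all impossible. Hence [Q(γ):Q] = 4 = [Q(√177, √259):Q], so Q(γ) = Q(√177, √259).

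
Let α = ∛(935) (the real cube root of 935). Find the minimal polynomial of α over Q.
m_α(x) = x^3 - 935

α satisfies α^3 = 935, so x^3 - 935 annihilates α. By the rational root test, a rational root p/q (in lowest terms) of x^3 - 935 would satisfy p^3 = 935 q^3, forcing q = 1 and p^3 = 935; but 935 is not a perfect cube, contradiction. A monic cubic over Q with no rational root is irreducible (any nontrivial factorization would include a linear factor). Hence x^3 - 935 is the minimal polynomial of α, and in particular [Q(α):Q] = 3.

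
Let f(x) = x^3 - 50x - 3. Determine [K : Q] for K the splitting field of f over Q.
[K : Q] = 6

By the rational root test, any rational root of the monic integer polynomial f(x) = x^3 - 50x - 3 must be an integer dividing the constant term -3, i.e. one of ±{1, 3}. Evaluating: f(1) = -52, f(-1) = 46, f(3) = -126, f(-3) = 120; none is 0, so f has no rational root and is therefore irreducible over Q (a cubic with no linear factor over a field is irreducible). For an irreducible cubic, the Galois group is A_3 or S_3 according as the discriminant disc(f) = -4a^3 - 27b^2 = -4·(-50)^3 - 27·(-3)^2 = 499757 is or is not a square in Q. Here disc(f) = 499757 is not a perfect square in Q, so the Galois group of f over Q is not contained in A_3 and must be all of S_3. The splitting field has degree |S_3| = 6 over Q, so [K : Q] = 6.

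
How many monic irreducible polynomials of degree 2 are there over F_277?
There are 38226 monic irreducible polynomials of degree 2 over F_277

Each element of F_{277^2} that lies in no proper subfield is a root of exactly one monic irreducible of degree 2 over F_277, and each such polynomial has 2 distinct roots in F_{277^2}. By Möbius inversion the count is N_277(2) = (1/2) Σ_{d|2} μ(2/d) · 277^d = (1/2)(μ(2)·277^1 + μ(1)·277^2) = 76452/2 = 38226.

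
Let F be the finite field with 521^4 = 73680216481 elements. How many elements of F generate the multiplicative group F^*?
There are φ(73680216480) = 17511137280 primitive elements

F_q^* is cyclic of order q - 1 = 73680216480. A cyclic group of order m has exactly φ(m) generators. Here m = 73680216480 = 2^5 · 3^2 · 5 · 13 · 29 · 135721, so the number of primitive elements is φ(73680216480) = 17511137280.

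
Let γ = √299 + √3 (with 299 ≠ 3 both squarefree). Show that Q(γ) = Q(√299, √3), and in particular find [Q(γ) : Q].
[Q(γ) : Q] = 4 (equivalently, Q(γ) = Q(√299, √3))

Obviously Q(γ) ⊆ Q(√299, √3), and [Q(√299, √3):Q] = 4 (since 299, 3 are distinct squarefree integers > 1 with 897 not a perfect square). To show equality we compute the minimal polynomial of γ. From γ = √299 + √3: γ^2 = 299 + 2√(897) + 3 = 302 + 2√(897), so γ^2 - 302 = 2√(897); squaring, (γ^2 - 302)^2 = 4·897, i.e. γ^4 - 604γ^2 + 91204 - 3588 = 0, i.e. γ^4 - 604γ^2 + 87616 = 0. So γ is a root of x^4 - 604x^2 + 87616. This polynomial is irreducible over Q: it has no rational root (each ±√299 ± √3 is irrational), and any factorization into two quadratics over Q would force √(897) ∈ Q (pairing opposite roots) or √299, √3 ∈ Q (other pairings), all impossible. Hence [Q(γ):Q] = 4 = [Q(√299, √3):Q], so Q(γ) = Q(√299, √3).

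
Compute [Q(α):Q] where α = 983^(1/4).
[Q(α):Q] = 4

α is a root of x^4 - 983. By Eisenstein's criterion at the prime p = 983 (which divides the constant term 983 but p^2 = 966289 does not, since 983 is squarefree), x^4 - 983 is irreducible over Q. Hence [Q(α):Q] = 4.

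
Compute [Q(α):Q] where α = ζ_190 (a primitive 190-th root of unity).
[Q(α):Q] = 72

The minimal polynomial of ζ_190 over Q is the 190-th cyclotomic polynomial Φ_190(x), which is irreducible over Q and has degree φ(190) = 72. Hence [Q(α):Q] = φ(190) = 72.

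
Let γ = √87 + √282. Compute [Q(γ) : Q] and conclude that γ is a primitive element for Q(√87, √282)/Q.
[Q(γ) : Q] = 4 (equivalently, Q(γ) = Q(√87, √282))

Obviously Q(γ) ⊆ Q(√87, √282), and [Q(√87, √282):Q] = 4 (since 87, 282 are distinct squarefree integers > 1 with 24534 not a perfect square). To show equality we compute the minimal polynomial of γ. From γ = √87 + √282: γ^2 = 87 + 2√(24534) + 282 = 369 + 2√(24534), so γ^2 - 369 = 2√(24534); squaring, (γ^2 - 369)^2 = 4·24534, i.e. γ^4 - 738γ^2 + 136161 - 98136 = 0, i.e. γ^4 - 738γ^2 + 38025 = 0. So γ is a root of x^4 - 738x^2 + 38025. This polynomial is irreducible over Q: it has no rational root (each ±√87 ± √282 is irrational), and any factorization into two quadratics over Q would force √(24534) ∈ Q (pairing opposite roots) or √87, √282 ∈ Q (other pairings), all impossible. Hence [Q(γ):Q] = 4 = [Q(√87, √282):Q], so Q(γ) = Q(√87, √282).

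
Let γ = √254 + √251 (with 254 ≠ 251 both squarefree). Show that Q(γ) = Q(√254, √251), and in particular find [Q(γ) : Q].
[Q(γ) : Q] = 4 (equivalently, Q(γ) = Q(√254, √251))

Obviously Q(γ) ⊆ Q(√254, √251), and [Q(√254, √251):Q] = 4 (since 254, 251 are distinct squarefree integers > 1 with 63754 not a perfect square). To show equality we compute the minimal polynomial of γ. From γ = √254 + √251: γ^2 = 254 + 2√(63754) + 251 = 505 + 2√(63754), so γ^2 - 505 = 2√(63754); squaring, (γ^2 - 505)^2 = 4·63754, i.e. γ^4 - 1010γ^2 + 255025 - 255016 = 0, i.e. γ^4 - 1010γ^2 + 9 = 0. So γ is a root of x^4 - 1010x^2 + 9. This polynomial is irreducible over Q: it has no rational root (each ±√254 ± √251 is irrational), and any factorization into two quadratics over Q would force √(63754) ∈ Q (pairing opposite roots) or √254, √251 ∈ Q (other pairings), all impossible. Hence [Q(γ):Q] = 4 = [Q(√254, √251):Q], so Q(γ) = Q(√254, √251).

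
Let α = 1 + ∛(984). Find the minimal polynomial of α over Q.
m_α(x) = x^3 - 3x^2 + 3x - 985

Set β = α - 1 = ∛(984), so β^3 = 984. Then (α - 1)^3 - 984 = 0, i.e. α is a root of g(x) = (x - 1)^3 - 984 = x^3 - 3x^2 + 3x - 985. Since g(x) = h(x - 1) where h(x) = x^3 - 984, and h is irreducible over Q (because 984 is not a perfect cube, so h has no rational root, and a monic cubic with no rational root is irreducible), g is also irreducible (irreducibility is preserved under the substitution x → x - 1). Hence m_α(x) = x^3 - 3x^2 + 3x - 985.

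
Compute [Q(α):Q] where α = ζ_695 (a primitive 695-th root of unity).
[Q(α):Q] = 552

The minimal polynomial of ζ_695 over Q is the 695-th cyclotomic polynomial Φ_695(x), which is irreducible over Q and has degree φ(695) = 552. Hence [Q(α):Q] = φ(695) = 552.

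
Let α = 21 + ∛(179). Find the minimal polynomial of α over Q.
m_α(x) = x^3 - 63x^2 + 1323x - 9440

Set β = α - 21 = ∛(179), so β^3 = 179. Then (α - 21)^3 - 179 = 0, i.e. α is a root of g(x) = (x - 21)^3 - 179 = x^3 - 63x^2 + 1323x - 9440. Since g(x) = h(x - 21) where h(x) = x^3 - 179, and h is irreducible over Q (because 179 is not a perfect cube, so h has no rational root, and a monic cubic with no rational root is irreducible), g is also irreducible (irreducibility is preserved under the substitution x → x - 21). Hence m_α(x) = x^3 - 63x^2 + 1323x - 9440.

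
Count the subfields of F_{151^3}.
F_{151^3} has 2 subfields

The subfields of F_{p^n} are exactly the fields F_{p^d} for d | n (each is the fixed field of the unique index-d subgroup of Gal(F_{p^n}/F_p) ≅ Z/nZ). The divisors of n = 3 are {1, 3}, giving 2 subfields: F_{151^1}, F_{151^3}.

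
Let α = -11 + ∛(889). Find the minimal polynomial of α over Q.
m_α(x) = x^3 + 33x^2 + 363x + 442

Set β = α + 11 = ∛(889), so β^3 = 889. Then (α + 11)^3 - 889 = 0, i.e. α is a root of g(x) = (x + 11)^3 - 889 = x^3 + 33x^2 + 363x + 442. Since g(x) = h(x + 11) where h(x) = x^3 - 889, and h is irreducible over Q (because 889 is not a perfect cube, so h has no rational root, and a monic cubic with no rational root is irreducible), g is also irreducible (irreducibility is preserved under the substitution x → x + 11). Hence m_α(x) = x^3 + 33x^2 + 363x + 442.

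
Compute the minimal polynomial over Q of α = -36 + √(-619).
m_α(x) = x^2 + 72x + 1915

From α + 36 = √(-619), squaring gives (α + 36)^2 = -619, i.e. α^2 + 72α + 1296 = -619, so α^2 + 72α + 1915 = 0. The discriminant of x^2 + 72x + 1915 is (72)^2 - 4·(1915) = 5184 - 7660 = -2476, and 4·(-619) is not a perfect square in Q since -619 is squarefree and ≠ 1. Hence x^2 + 72x + 1915 is irreducible over Q and is the minimal polynomial of α.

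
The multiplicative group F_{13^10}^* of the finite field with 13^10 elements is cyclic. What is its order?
|F_{13^10}^*| = 137858491848

F_{13^10} has 13^10 = 137858491849 elements; its multiplicative group consists of all nonzero elements, so |F_{13^10}^*| = 137858491849 - 1 = 137858491848. (It is cyclic since any finite subgroup of the multiplicative group of a field is cyclic.)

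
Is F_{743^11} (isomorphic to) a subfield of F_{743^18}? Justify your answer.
No: F_{743^11} is not a subfield of F_{743^18}

F_{p^m} embeds in F_{p^n} iff m | n. Here 11 ∤ 18 (since 18 = 1·11 + 7 with remainder 7 ≠ 0), so F_{743^11} is not a subfield of F_{743^18}. Equivalently: if it were, the tower law would give 11 = [F_{743^11}:F_743] dividing [F_{743^18}:F_743] = 18, contradiction.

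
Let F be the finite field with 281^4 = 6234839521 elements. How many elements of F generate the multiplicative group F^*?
There are φ(6234839520) = 1287069696 primitive elements

F_q^* is cyclic of order q - 1 = 6234839520. A cyclic group of order m has exactly φ(m) generators. Here m = 6234839520 = 2^5 · 3 · 5 · 7 · 13 · 47 · 3037, so the number of primitive elements is φ(6234839520) = 1287069696.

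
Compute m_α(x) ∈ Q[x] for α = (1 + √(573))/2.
m_α(x) = x^2 - x - 143

From 2α - 1 = √(573), squaring gives (2α - 1)^2 = 573, i.e. 4α^2 - 4α + 1 = 573, so α^2 - α + (1 - 573)/4 = 0. Since 573 ≡ 1 (mod 4), (1 - 573)/4 = -143 ∈ Z. The polynomial x^2 - x - 143 has discriminant 1 - 4·(-143) = 573, which is not a perfect square in Q (d = 573 is squarefree and ≠ 1), so x^2 - x - 143 is irreducible over Q. It is the minimal polynomial of α.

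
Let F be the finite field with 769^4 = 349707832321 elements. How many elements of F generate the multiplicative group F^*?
There are φ(349707832320) = 68388126720 primitive elements

F_q^* is cyclic of order q - 1 = 349707832320. A cyclic group of order m has exactly φ(m) generators. Here m = 349707832320 = 2^10 · 3 · 5 · 7 · 11 · 17 · 17393, so the number of primitive elements is φ(349707832320) = 68388126720.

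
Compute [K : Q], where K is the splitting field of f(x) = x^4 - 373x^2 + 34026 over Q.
[K : Q] = 4

Solving the quadratic in x^2: x^2 = (373 ± √(373^2 - 4·34026))/2 = (373 ± √3025)/2 = (373 ± 55)/2, giving x^2 = 214 or x^2 = 159. So f(x) = (x^2 - 214)(x^2 - 159) and the roots of f are ±√214, ±√159. Hence the splitting field is K = Q(√214, √159). Since 214 and 159 are distinct squarefree integers > 1, their product 34026 is not a perfect square, so √159 ∉ Q(√214). By the tower law [K:Q] = [Q(√214,√159):Q(√214)] · [Q(√214):Q] = 2 · 2 = 4.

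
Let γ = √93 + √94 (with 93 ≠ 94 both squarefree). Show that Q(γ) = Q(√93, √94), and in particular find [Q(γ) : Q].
[Q(γ) : Q] = 4 (equivalently, Q(γ) = Q(√93, √94))

Obviously Q(γ) ⊆ Q(√93, √94), and [Q(√93, √94):Q] = 4 (since 93, 94 are distinct squarefree integers > 1 with 8742 not a perfect square). To show equality we compute the minimal polynomial of γ. From γ = √93 + √94: γ^2 = 93 + 2√(8742) + 94 = 187 + 2√(8742), so γ^2 - 187 = 2√(8742); squaring, (γ^2 - 187)^2 = 4·8742, i.e. γ^4 - 374γ^2 + 34969 - 34968 = 0, i.e. γ^4 - 374γ^2 + 1 = 0. So γ is a root of x^4 - 374x^2 + 1. This polynomial is irreducible over Q: it has no rational root (each ±√93 ± √94 is irrational), and any factorization into two quadratics over Q would force √(8742) ∈ Q (pairing opposite roots) or √93, √94 ∈ Q (other pairings), all impossible. Hence [Q(γ):Q] = 4 = [Q(√93, √94):Q], so Q(γ) = Q(√93, √94).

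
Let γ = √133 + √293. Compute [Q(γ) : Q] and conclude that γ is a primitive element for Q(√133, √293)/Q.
[Q(γ) : Q] = 4 (equivalently, Q(γ) = Q(√133, √293))

Obviously Q(γ) ⊆ Q(√133, √293), and [Q(√133, √293):Q] = 4 (since 133, 293 are distinct squarefree integers > 1 with 38969 not a perfect square). To show equality we compute the minimal polynomial of γ. From γ = √133 + √293: γ^2 = 133 + 2√(38969) + 293 = 426 + 2√(38969), so γ^2 - 426 = 2√(38969); squaring, (γ^2 - 426)^2 = 4·38969, i.e. γ^4 - 852γ^2 + 181476 - 155876 = 0, i.e. γ^4 - 852γ^2 + 25600 = 0. So γ is a root of x^4 - 852x^2 + 25600. This polynomial is irreducible over Q: it has no rational root (each ±√133 ± √293 is irrational), and any factorization into two quadratics over Q would force √(38969) ∈ Q (pairing opposite roots) or √133, √293 ∈ Q (other pairings), all impossible. Hence [Q(γ):Q] = 4 = [Q(√133, √293):Q], so Q(γ) = Q(√133, √293).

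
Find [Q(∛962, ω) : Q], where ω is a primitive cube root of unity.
[Q(∛962, ω) : Q] = 6

[Q(∛962):Q] = 3 (min poly x^3 - 962, irreducible since 962 is not a perfect cube). [Q(ω):Q] = 2 (min poly x^2 + x + 1). Since Q(∛962) ⊂ R and ω ∉ R, we have ω ∉ Q(∛962), so x^2 + x + 1 remains irreducible over Q(∛962) and [Q(∛962, ω) : Q(∛962)] = 2. By the tower law, [Q(∛962, ω) : Q] = 3 · 2 = 6. (In fact Q(∛962, ω) is the splitting field of x^3 - 962 over Q.)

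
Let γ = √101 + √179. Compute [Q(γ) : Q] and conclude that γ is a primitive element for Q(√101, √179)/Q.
[Q(γ) : Q] = 4 (equivalently, Q(γ) = Q(√101, √179))

Obviously Q(γ) ⊆ Q(√101, √179), and [Q(√101, √179):Q] = 4 (since 101, 179 are distinct squarefree integers > 1 with 18079 not a perfect square). To show equality we compute the minimal polynomial of γ. From γ = √101 + √179: γ^2 = 101 + 2√(18079) + 179 = 280 + 2√(18079), so γ^2 - 280 = 2√(18079); squaring, (γ^2 - 280)^2 = 4·18079, i.e. γ^4 - 560γ^2 + 78400 - 72316 = 0, i.e. γ^4 - 560γ^2 + 6084 = 0. So γ is a root of x^4 - 560x^2 + 6084. This polynomial is irreducible over Q: it has no rational root (each ±√101 ± √179 is irrational), and any factorization into two quadratics over Q would force √(18079) ∈ Q (pairing opposite roots) or √101, √179 ∈ Q (other pairings), all impossible. Hence [Q(γ):Q] = 4 = [Q(√101, √179):Q], so Q(γ) = Q(√101, √179).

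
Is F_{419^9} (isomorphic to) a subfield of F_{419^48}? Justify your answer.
No: F_{419^9} is not a subfield of F_{419^48}

F_{p^m} embeds in F_{p^n} iff m | n. Here 9 ∤ 48 (since 48 = 5·9 + 3 with remainder 3 ≠ 0), so F_{419^9} is not a subfield of F_{419^48}. Equivalently: if it were, the tower law would give 9 = [F_{419^9}:F_419] dividing [F_{419^48}:F_419] = 48, contradiction.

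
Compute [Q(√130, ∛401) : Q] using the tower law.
[Q(√130, ∛401) : Q] = 6

Let L = Q(√130, ∛401). Since Q(√130) ⊂ L and [Q(√130):Q] = 2, the tower law gives 2 | [L:Q]. Likewise Q(∛401) ⊂ L with [Q(∛401):Q] = 3 (because 401 is not a perfect cube), so 3 | [L:Q]. As gcd(2,3) = 1, [L:Q] is divisible by 6. Conversely L is generated over Q by √130 and ∛401, so [L:Q] ≤ 2·3 = 6. Therefore [Q(√130, ∛401) : Q] = 6.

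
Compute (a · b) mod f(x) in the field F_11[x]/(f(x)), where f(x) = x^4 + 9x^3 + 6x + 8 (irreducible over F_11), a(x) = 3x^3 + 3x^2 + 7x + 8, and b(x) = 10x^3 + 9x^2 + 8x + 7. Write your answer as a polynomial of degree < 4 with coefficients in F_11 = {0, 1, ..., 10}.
a · b ≡ 3x^3 + 10x^2 + 6x + 10 (mod f(x))

Multiply in F_11[x]: a(x)·b(x) = (3x^3 + 3x^2 + 7x + 8)·(10x^3 + 9x^2 + 8x + 7) = 8x^6 + 2x^5 + x^3 + 6x^2 + 3x + 1. This has degree ≥ 4, so divide by f(x) over F_11: 8x^6 + 2x^5 + x^3 + 6x^2 + 3x + 1 = (8x^2 + 7x + 3)·(x^4 + 9x^3 + 6x + 8) + (3x^3 + 10x^2 + 6x + 10). Hence a·b ≡ 3x^3 + 10x^2 + 6x + 10 (mod f). (F_11[x]/(f) is a field with 11^4 = 14641 elements since f is irreducible of degree 4.)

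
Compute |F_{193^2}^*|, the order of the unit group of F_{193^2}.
|F_{193^2}^*| = 37248

F_{193^2} has 193^2 = 37249 elements; its multiplicative group consists of all nonzero elements, so |F_{193^2}^*| = 37249 - 1 = 37248. (It is cyclic since any finite subgroup of the multiplicative group of a field is cyclic.)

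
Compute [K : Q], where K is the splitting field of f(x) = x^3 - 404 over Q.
[K : Q] = 6

The roots of x^3 - 404 are ∛404, ω∛404, ω^2∛404 where ω = e^(2πi/3) is a primitive cube root of unity, so K = Q(∛404, ω). Now [Q(∛404):Q] = 3 (since 404 is not a perfect cube, x^3 - 404 is irreducible) and [Q(ω):Q] = 2. Both 2 and 3 divide [K:Q], and [K:Q] ≤ 3·2 = 6, so [K:Q] = 6. (Equivalently: Q(∛404) ⊂ R but ω ∉ R, so [K : Q(∛404)] = 2.)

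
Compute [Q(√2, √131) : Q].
[Q(√2, √131) : Q] = 4

[Q(√2):Q] = 2 (min poly x^2 - 2, irreducible since 2 is squarefree > 1). For the top step, suppose √131 ∈ Q(√2), say √131 = c + d√2 with c, d ∈ Q. Squaring: 131 = c^2 + 2d^2 + 2cd√2. Since √2 ∉ Q this forces 2cd = 0. If d = 0 then √131 = c ∈ Q, contradicting 131 squarefree > 1. If c = 0 then 131 = 2d^2, so 2·131 = (2d)^2 is a perfect square in Q — but 2·131 = 262 is not a perfect square (since 2 and 131 are distinct squarefree integers). Contradiction. Hence √131 ∉ Q(√2), so x^2 - 131 stays irreducible over Q(√2) and [Q(√2, √131) : Q(√2)] = 2. By the tower law, [Q(√2, √131) : Q] = 2 · 2 = 4.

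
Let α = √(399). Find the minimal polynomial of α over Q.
m_α(x) = x^2 - 399

α satisfies α^2 - 399 = 0, so x^2 - 399 annihilates α. Since d = 399 is squarefree and ≠ 1, it is not a perfect square in Q, so x^2 - 399 has no rational root and is therefore irreducible over Q (a degree-2 polynomial over a field is irreducible iff it has no root). Hence m_α(x) = x^2 - 399.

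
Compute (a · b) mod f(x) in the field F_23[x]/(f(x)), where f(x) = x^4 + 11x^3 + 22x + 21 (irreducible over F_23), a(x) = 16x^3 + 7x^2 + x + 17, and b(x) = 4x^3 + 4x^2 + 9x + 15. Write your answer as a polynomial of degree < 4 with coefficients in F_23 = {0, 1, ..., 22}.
a · b ≡ 6x^3 + 20x^2 + 10x + 18 (mod f(x))

Multiply in F_23[x]: a(x)·b(x) = (16x^3 + 7x^2 + x + 17)·(4x^3 + 4x^2 + 9x + 15) = 18x^6 + 15x^4 + 7x^3 + 21x^2 + 7x + 2. This has degree ≥ 4, so divide by f(x) over F_23: 18x^6 + 15x^4 + 7x^3 + 21x^2 + 7x + 2 = (18x^2 + 9x + 8)·(x^4 + 11x^3 + 22x + 21) + (6x^3 + 20x^2 + 10x + 18). Hence a·b ≡ 6x^3 + 20x^2 + 10x + 18 (mod f). (F_23[x]/(f) is a field with 23^4 = 279841 elements since f is irreducible of degree 4.)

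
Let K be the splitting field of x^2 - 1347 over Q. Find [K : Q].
[K : Q] = 2

f(x) = x^2 - 1347 factors as (x - √1347)(x + √1347). The splitting field is K = Q(√1347). Since 1347 is squarefree and > 1, it is not a perfect square, so x^2 - 1347 is irreducible over Q and [Q(√1347) : Q] = 2. Hence [K : Q] = 2.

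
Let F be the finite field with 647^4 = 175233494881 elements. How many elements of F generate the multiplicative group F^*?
There are φ(175233494880) = 40609382400 primitive elements

F_q^* is cyclic of order q - 1 = 175233494880. A cyclic group of order m has exactly φ(m) generators. Here m = 175233494880 = 2^5 · 3^4 · 5 · 17 · 19 · 41 · 1021, so the number of primitive elements is φ(175233494880) = 40609382400.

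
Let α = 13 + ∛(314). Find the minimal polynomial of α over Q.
m_α(x) = x^3 - 39x^2 + 507x - 2511

Set β = α - 13 = ∛(314), so β^3 = 314. Then (α - 13)^3 - 314 = 0, i.e. α is a root of g(x) = (x - 13)^3 - 314 = x^3 - 39x^2 + 507x - 2511. Since g(x) = h(x - 13) where h(x) = x^3 - 314, and h is irreducible over Q (because 314 is not a perfect cube, so h has no rational root, and a monic cubic with no rational root is irreducible), g is also irreducible (irreducibility is preserved under the substitution x → x - 13). Hence m_α(x) = x^3 - 39x^2 + 507x - 2511.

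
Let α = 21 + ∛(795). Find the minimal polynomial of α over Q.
m_α(x) = x^3 - 63x^2 + 1323x - 10056

Set β = α - 21 = ∛(795), so β^3 = 795. Then (α - 21)^3 - 795 = 0, i.e. α is a root of g(x) = (x - 21)^3 - 795 = x^3 - 63x^2 + 1323x - 10056. Since g(x) = h(x - 21) where h(x) = x^3 - 795, and h is irreducible over Q (because 795 is not a perfect cube, so h has no rational root, and a monic cubic with no rational root is irreducible), g is also irreducible (irreducibility is preserved under the substitution x → x - 21). Hence m_α(x) = x^3 - 63x^2 + 1323x - 10056.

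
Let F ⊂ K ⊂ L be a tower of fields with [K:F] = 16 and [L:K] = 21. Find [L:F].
[L:F] = 336

The tower law says that for any tower of field extensions F ⊂ K ⊂ L with finite degrees, [L:F] = [L:K] · [K:F]. Here this gives [L:F] = 21 · 16 = 336.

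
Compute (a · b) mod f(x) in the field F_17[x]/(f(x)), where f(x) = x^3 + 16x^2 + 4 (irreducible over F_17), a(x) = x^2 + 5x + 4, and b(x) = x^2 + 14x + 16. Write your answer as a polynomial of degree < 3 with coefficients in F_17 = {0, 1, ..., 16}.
a · b ≡ 8x^2 + 13x + 1 (mod f(x))

Multiply in F_17[x]: a(x)·b(x) = (x^2 + 5x + 4)·(x^2 + 14x + 16) = x^4 + 2x^3 + 5x^2 + 13. This has degree ≥ 3, so divide by f(x) over F_17: x^4 + 2x^3 + 5x^2 + 13 = (x + 3)·(x^3 + 16x^2 + 4) + (8x^2 + 13x + 1). Hence a·b ≡ 8x^2 + 13x + 1 (mod f). (F_17[x]/(f) is a field with 17^3 = 4913 elements since f is irreducible of degree 3.)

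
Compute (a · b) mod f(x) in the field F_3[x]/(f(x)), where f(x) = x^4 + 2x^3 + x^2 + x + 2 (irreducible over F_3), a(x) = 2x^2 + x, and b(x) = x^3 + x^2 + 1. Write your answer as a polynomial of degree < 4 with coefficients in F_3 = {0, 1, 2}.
a · b ≡ x^3 + x^2 + x + 2 (mod f(x))

Multiply in F_3[x]: a(x)·b(x) = (2x^2 + x)·(x^3 + x^2 + 1) = 2x^5 + x^3 + 2x^2 + x. This has degree ≥ 4, so divide by f(x) over F_3: 2x^5 + x^3 + 2x^2 + x = (2x + 2)·(x^4 + 2x^3 + x^2 + x + 2) + (x^3 + x^2 + x + 2). Hence a·b ≡ x^3 + x^2 + x + 2 (mod f). (F_3[x]/(f) is a field with 3^4 = 81 elements since f is irreducible of degree 4.)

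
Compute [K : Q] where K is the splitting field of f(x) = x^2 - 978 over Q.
[K : Q] = 2

f(x) = x^2 - 978 factors as (x - √978)(x + √978). The splitting field is K = Q(√978). Since 978 is squarefree and > 1, it is not a perfect square, so x^2 - 978 is irreducible over Q and [Q(√978) : Q] = 2. Hence [K : Q] = 2.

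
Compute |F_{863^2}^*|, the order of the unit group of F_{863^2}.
|F_{863^2}^*| = 744768

F_{863^2} has 863^2 = 744769 elements; its multiplicative group consists of all nonzero elements, so |F_{863^2}^*| = 744769 - 1 = 744768. (It is cyclic since any finite subgroup of the multiplicative group of a field is cyclic.)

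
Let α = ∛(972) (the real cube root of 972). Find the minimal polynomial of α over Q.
m_α(x) = x^3 - 972

α satisfies α^3 = 972, so x^3 - 972 annihilates α. By the rational root test, a rational root p/q (in lowest terms) of x^3 - 972 would satisfy p^3 = 972 q^3, forcing q = 1 and p^3 = 972; but 972 is not a perfect cube, contradiction. A monic cubic over Q with no rational root is irreducible (any nontrivial factorization would include a linear factor). Hence x^3 - 972 is the minimal polynomial of α, and in particular [Q(α):Q] = 3.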